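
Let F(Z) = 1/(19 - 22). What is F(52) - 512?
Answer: -1537/3 ≈ -512.33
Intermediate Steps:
F(Z) = -⅓ (F(Z) = 1/(-3) = -⅓)
F(52) - 512 = -⅓ - 512 = -1537/3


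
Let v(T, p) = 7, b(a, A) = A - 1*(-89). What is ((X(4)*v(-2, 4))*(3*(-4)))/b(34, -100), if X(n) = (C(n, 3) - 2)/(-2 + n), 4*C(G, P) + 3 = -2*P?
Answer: -357/22 ≈ -16.227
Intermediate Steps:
b(a, A) = 89 + A (b(a, A) = A + 89 = 89 + A)
C(G, P) = -¾ - P/2 (C(G, P) = -¾ + (-2*P)/4 = -¾ - P/2)
X(n) = -17/(4*(-2 + n)) (X(n) = ((-¾ - ½*3) - 2)/(-2 + n) = ((-¾ - 3/2) - 2)/(-2 + n) = (-9/4 - 2)/(-2 + n) = -17/(4*(-2 + n)))
((X(4)*v(-2, 4))*(3*(-4)))/b(34, -100) = ((-17/(-8 + 4*4)*7)*(3*(-4)))/(89 - 100) = ((-17/(-8 + 16)*7)*(-12))/(-11) = ((-17/8*7)*(-12))*(-1/11) = ((-17*⅛*7)*(-12))*(-1/11) = (-17/8*7*(-12))*(-1/11) = -119/8*(-12)*(-1/11) = (357/2)*(-1/11) = -357/22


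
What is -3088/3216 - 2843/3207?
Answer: -132266/71623 ≈ -1.8467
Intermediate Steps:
-3088/3216 - 2843/3207 = -3088*1/3216 - 2843*1/3207 = -193/201 - 2843/3207 = -132266/71623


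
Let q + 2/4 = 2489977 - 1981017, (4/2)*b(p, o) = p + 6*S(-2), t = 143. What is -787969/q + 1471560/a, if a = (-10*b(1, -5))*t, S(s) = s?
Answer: 42443832322/228740941 ≈ 185.55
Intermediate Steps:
b(p, o) = -6 + p/2 (b(p, o) = (p + 6*(-2))/2 = (p - 12)/2 = (-12 + p)/2 = -6 + p/2)
q = 1017919/2 (q = -1/2 + (2489977 - 1981017) = -1/2 + 508960 = 1017919/2 ≈ 5.0896e+5)
a = 7865 (a = -10*(-6 + (1/2)*1)*143 = -10*(-6 + 1/2)*143 = -10*(-11/2)*143 = 55*143 = 7865)
-787969/q + 1471560/a = -787969/1017919/2 + 1471560/7865 = -787969*2/1017919 + 1471560*(1/7865) = -225134/145417 + 294312/1573 = 42443832322/228740941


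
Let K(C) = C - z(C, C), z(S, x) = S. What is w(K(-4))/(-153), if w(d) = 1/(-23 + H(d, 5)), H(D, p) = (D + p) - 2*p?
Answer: 1/4284 ≈ 0.00023343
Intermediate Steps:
H(D, p) = D - p
K(C) = 0 (K(C) = C - C = 0)
w(d) = 1/(-28 + d) (w(d) = 1/(-23 + (d - 1*5)) = 1/(-23 + (d - 5)) = 1/(-23 + (-5 + d)) = 1/(-28 + d))
w(K(-4))/(-153) = 1/((-153)*(-28 + 0)) = -1/153/(-28) = -1/153*(-1/28) = 1/4284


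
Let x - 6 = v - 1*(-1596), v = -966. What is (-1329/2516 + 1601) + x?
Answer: 5626963/2516 ≈ 2236.5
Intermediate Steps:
x = 636 (x = 6 + (-966 - 1*(-1596)) = 6 + (-966 + 1596) = 6 + 630 = 636)
(-1329/2516 + 1601) + x = (-1329/2516 + 1601) + 636 = 4026787/2516 + 636 = 5626963/2516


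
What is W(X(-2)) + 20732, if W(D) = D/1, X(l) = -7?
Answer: 20725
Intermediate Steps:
W(D) = D (W(D) = D*1 = D)
W(X(-2)) + 20732 = -7 + 20732 = 20725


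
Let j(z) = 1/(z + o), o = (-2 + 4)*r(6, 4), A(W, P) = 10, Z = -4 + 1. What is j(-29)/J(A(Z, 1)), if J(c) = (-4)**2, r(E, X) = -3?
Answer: -1/560 ≈ -0.0017857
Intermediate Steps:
Z = -3
J(c) = 16
o = -6 (o = (-2 + 4)*(-3) = 2*(-3) = -6)
j(z) = 1/(-6 + z) (j(z) = 1/(z - 6) = 1/(-6 + z))
j(-29)/J(A(Z, 1)) = 1/(-6 - 29*16) = (1/16)/(-35) = -1/35*1/16 = -1/560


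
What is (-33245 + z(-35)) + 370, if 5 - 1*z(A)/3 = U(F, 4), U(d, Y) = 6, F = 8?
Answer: -32878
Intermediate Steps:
z(A) = -3 (z(A) = 15 - 3*6 = 15 - 18 = -3)
(-33245 + z(-35)) + 370 = (-33245 - 3) + 370 = -33248 + 370 = -32878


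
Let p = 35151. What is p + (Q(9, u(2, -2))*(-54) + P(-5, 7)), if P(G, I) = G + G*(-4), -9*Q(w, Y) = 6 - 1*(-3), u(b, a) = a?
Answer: 35220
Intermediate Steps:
Q(w, Y) = -1 (Q(w, Y) = -(6 - 1*(-3))/9 = -(6 + 3)/9 = -1/9*9 = -1)
P(G, I) = -3*G (P(G, I) = G - 4*G = -3*G)
p + (Q(9, u(2, -2))*(-54) + P(-5, 7)) = 35151 + (-1*(-54) - 3*(-5)) = 35151 + (54 + 15) = 35151 + 69 = 35220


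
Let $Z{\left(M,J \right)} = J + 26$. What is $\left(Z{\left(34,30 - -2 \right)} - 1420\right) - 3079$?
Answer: $-4441$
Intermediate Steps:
$Z{\left(M,J \right)} = 26 + J$
$\left(Z{\left(34,30 - -2 \right)} - 1420\right) - 3079 = \left(\left(26 + \left(30 - -2\right)\right) - 1420\right) - 3079 = \left(\left(26 + \left(30 + 2\right)\right) - 1420\right) - 3079 = \left(\left(26 + 32\right) - 1420\right) - 3079 = \left(58 - 1420\right) - 3079 = -1362 - 3079 = -4441$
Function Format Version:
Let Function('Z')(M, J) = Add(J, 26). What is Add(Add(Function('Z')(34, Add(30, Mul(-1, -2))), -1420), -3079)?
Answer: -4441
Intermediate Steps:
Function('Z')(M, J) = Add(26, J)
Add(Add(Function('Z')(34, Add(30, Mul(-1, -2))), -1420), -3079) = Add(Add(Add(26, Add(30, Mul(-1, -2))), -1420), -3079) = Add(Add(Add(26, Add(30, 2)), -1420), -3079) = Add(Add(Add(26, 32), -1420), -3079) = Add(Add(58, -1420), -3079) = Add(-1362, -3079) = -4441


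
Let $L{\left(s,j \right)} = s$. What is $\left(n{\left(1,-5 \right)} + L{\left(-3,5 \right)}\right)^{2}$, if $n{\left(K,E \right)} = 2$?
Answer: $1$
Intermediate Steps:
$\left(n{\left(1,-5 \right)} + L{\left(-3,5 \right)}\right)^{2} = \left(2 - 3\right)^{2} = \left(-1\right)^{2} = 1$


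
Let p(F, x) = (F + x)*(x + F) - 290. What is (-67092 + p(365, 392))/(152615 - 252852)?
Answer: -505667/100237 ≈ -5.0447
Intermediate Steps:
p(F, x) = -290 + (F + x)² (p(F, x) = (F + x)*(F + x) - 290 = (F + x)² - 290 = -290 + (F + x)²)
(-67092 + p(365, 392))/(152615 - 252852) = (-67092 + (-290 + (365 + 392)²))/(152615 - 252852) = (-67092 + (-290 + 757²))/(-100237) = (-67092 + (-290 + 573049))*(-1/100237) = (-67092 + 572759)*(-1/100237) = 505667*(-1/100237) = -505667/100237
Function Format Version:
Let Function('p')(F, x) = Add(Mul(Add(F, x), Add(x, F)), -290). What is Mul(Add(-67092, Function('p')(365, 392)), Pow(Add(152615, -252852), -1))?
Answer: Rational(-505667, 100237) ≈ -5.0447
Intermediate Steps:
Function('p')(F, x) = Add(-290, Pow(Add(F, x), 2)) (Function('p')(F, x) = Add(Mul(Add(F, x), Add(F, x)), -290) = Add(Pow(Add(F, x), 2), -290) = Add(-290, Pow(Add(F, x), 2)))
Mul(Add(-67092, Function('p')(365, 392)), Pow(Add(152615, -252852), -1)) = Mul(Add(-67092, Add(-290, Pow(Add(365, 392), 2))), Pow(Add(152615, -252852), -1)) = Mul(Add(-67092, Add(-290, Pow(757, 2))), Pow(-100237, -1)) = Mul(Add(-67092, Add(-290, 573049)), Rational(-1, 100237)) = Mul(Add(-67092, 572759), Rational(-1, 100237)) = Mul(505667, Rational(-1, 100237)) = Rational(-505667, 100237)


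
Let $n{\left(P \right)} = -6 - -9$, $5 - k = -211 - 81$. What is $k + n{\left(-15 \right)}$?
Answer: $300$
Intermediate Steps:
$k = 297$ ($k = 5 - \left(-211 - 81\right) = 5 - -292 = 5 + 292 = 297$)
$n{\left(P \right)} = 3$ ($n{\left(P \right)} = -6 + 9 = 3$)
$k + n{\left(-15 \right)} = 297 + 3 = 300$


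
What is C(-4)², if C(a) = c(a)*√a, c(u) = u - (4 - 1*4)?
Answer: -64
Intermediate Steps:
c(u) = u (c(u) = u - (4 - 4) = u - 1*0 = u + 0 = u)
C(a) = a^(3/2) (C(a) = a*√a = a^(3/2))
C(-4)² = ((-4)^(3/2))² = (-8*I)² = -64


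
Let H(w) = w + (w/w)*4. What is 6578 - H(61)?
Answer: 6513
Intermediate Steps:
H(w) = 4 + w (H(w) = w + 1*4 = w + 4 = 4 + w)
6578 - H(61) = 6578 - (4 + 61) = 6578 - 1*65 = 6578 - 65 = 6513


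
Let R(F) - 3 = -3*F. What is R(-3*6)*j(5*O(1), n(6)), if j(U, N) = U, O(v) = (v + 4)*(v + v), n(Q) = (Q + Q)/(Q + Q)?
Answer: 2850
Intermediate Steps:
n(Q) = 1 (n(Q) = (2*Q)/((2*Q)) = (2*Q)*(1/(2*Q)) = 1)
R(F) = 3 - 3*F
O(v) = 2*v*(4 + v) (O(v) = (4 + v)*(2*v) = 2*v*(4 + v))
R(-3*6)*j(5*O(1), n(6)) = (3 - (-9)*6)*(5*(2*1*(4 + 1))) = (3 - 3*(-18))*(5*(2*1*5)) = (3 + 54)*(5*10) = 57*50 = 2850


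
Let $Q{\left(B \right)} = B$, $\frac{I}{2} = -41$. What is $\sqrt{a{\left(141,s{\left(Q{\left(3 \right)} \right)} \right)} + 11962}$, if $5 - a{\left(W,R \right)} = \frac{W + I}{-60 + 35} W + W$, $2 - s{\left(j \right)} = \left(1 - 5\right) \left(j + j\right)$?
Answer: $\frac{\sqrt{303969}}{5} \approx 110.27$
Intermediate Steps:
$I = -82$ ($I = 2 \left(-41\right) = -82$)
$s{\left(j \right)} = 2 + 8 j$ ($s{\left(j \right)} = 2 - \left(1 - 5\right) \left(j + j\right) = 2 - - 4 \cdot 2 j = 2 - - 8 j = 2 + 8 j$)
$a{\left(W,R \right)} = 5 - W - W \left(\frac{82}{25} - \frac{W}{25}\right)$ ($a{\left(W,R \right)} = 5 - \left(\frac{W - 82}{-60 + 35} W + W\right) = 5 - \left(\frac{-82 + W}{-25} W + W\right) = 5 - \left(\left(-82 + W\right) \left(- \frac{1}{25}\right) W + W\right) = 5 - \left(\left(\frac{82}{25} - \frac{W}{25}\right) W + W\right) = 5 - \left(W \left(\frac{82}{25} - \frac{W}{25}\right) + W\right) = 5 - \left(W + W \left(\frac{82}{25} - \frac{W}{25}\right)\right) = 5 - W - W \left(\frac{82}{25} - \frac{W}{25}\right)$)
$\sqrt{a{\left(141,s{\left(Q{\left(3 \right)} \right)} \right)} + 11962} = \sqrt{\left(5 - \frac{15087}{25} + \frac{141^{2}}{25}\right) + 11962} = \sqrt{\left(5 - \frac{15087}{25} + \frac{1}{25} \cdot 19881\right) + 11962} = \sqrt{\left(5 - \frac{15087}{25} + \frac{19881}{25}\right) + 11962} = \sqrt{\frac{4919}{25} + 11962} = \sqrt{\frac{303969}{25}} = \frac{\sqrt{303969}}{5}$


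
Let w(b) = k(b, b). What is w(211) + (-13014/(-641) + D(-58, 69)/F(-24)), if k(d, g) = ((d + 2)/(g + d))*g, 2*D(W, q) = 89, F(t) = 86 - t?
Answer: 17938759/141020 ≈ 127.21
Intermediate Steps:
D(W, q) = 89/2 (D(W, q) = (½)*89 = 89/2)
k(d, g) = g*(2 + d)/(d + g) (k(d, g) = ((2 + d)/(d + g))*g = g*(2 + d)/(d + g))
w(b) = 1 + b/2 (w(b) = b*(2 + b)/(b + b) = b*(2 + b)/((2*b)) = b*(1/(2*b))*(2 + b) = 1 + b/2)
w(211) + (-13014/(-641) + D(-58, 69)/F(-24)) = (1 + (½)*211) + (-13014/(-641) + 89/(2*(86 - 1*(-24)))) = (1 + 211/2) + (-13014*(-1/641) + 89/(2*(86 + 24))) = 213/2 + (13014/641 + (89/2)/110) = 213/2 + (13014/641 + (89/2)*(1/110)) = 213/2 + (13014/641 + 89/220) = 213/2 + 2920129/141020 = 17938759/141020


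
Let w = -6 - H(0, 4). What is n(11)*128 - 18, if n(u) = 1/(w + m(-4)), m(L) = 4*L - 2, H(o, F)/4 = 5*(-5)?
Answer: -310/19 ≈ -16.316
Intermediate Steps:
H(o, F) = -100 (H(o, F) = 4*(5*(-5)) = 4*(-25) = -100)
w = 94 (w = -6 - 1*(-100) = -6 + 100 = 94)
m(L) = -2 + 4*L
n(u) = 1/76 (n(u) = 1/(94 + (-2 + 4*(-4))) = 1/(94 + (-2 - 16)) = 1/(94 - 18) = 1/76)
n(11)*128 - 18 = (1/76)*128 - 18 = 32/19 - 18 = -310/19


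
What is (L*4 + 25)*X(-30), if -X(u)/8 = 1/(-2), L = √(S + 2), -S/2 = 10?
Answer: 100 + 48*I*√2 ≈ 100.0 + 67.882*I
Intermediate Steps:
S = -20 (S = -2*10 = -20)
L = 3*I*√2 (L = √(-20 + 2) = √(-18) = 3*I*√2 ≈ 4.2426*I)
X(u) = 4 (X(u) = -8/(-2) = -8*(-½) = 4)
(L*4 + 25)*X(-30) = ((3*I*√2)*4 + 25)*4 = (12*I*√2 + 25)*4 = (25 + 12*I*√2)*4 = 100 + 48*I*√2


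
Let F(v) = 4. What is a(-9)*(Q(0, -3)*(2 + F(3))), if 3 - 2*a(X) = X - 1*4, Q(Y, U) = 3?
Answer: 144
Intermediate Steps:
a(X) = 7/2 - X/2 (a(X) = 3/2 - (X - 1*4)/2 = 3/2 - (X - 4)/2 = 3/2 - (-4 + X)/2 = 3/2 + (2 - X/2) = 7/2 - X/2)
a(-9)*(Q(0, -3)*(2 + F(3))) = (7/2 - ½*(-9))*(3*(2 + 4)) = (7/2 + 9/2)*(3*6) = 8*18 = 144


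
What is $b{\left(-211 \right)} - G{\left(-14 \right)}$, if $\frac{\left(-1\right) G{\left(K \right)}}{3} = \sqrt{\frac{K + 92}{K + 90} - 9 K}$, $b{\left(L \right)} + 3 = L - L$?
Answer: $-3 + \frac{3 \sqrt{183426}}{38} \approx 30.812$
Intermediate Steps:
$b{\left(L \right)} = -3$ ($b{\left(L \right)} = -3 + \left(L - L\right) = -3 + 0 = -3$)
$G{\left(K \right)} = - 3 \sqrt{- 9 K + \frac{92 + K}{90 + K}}$ ($G{\left(K \right)} = - 3 \sqrt{\frac{K + 92}{K + 90} - 9 K} = - 3 \sqrt{\frac{92 + K}{90 + K} - 9 K} = - 3 \sqrt{- 9 K + \frac{92 + K}{90 + K}}$)
$b{\left(-211 \right)} - G{\left(-14 \right)} = -3 - - 3 \sqrt{\frac{92 - 14 - - 126 \left(90 - 14\right)}{90 - 14}} = -3 - - 3 \sqrt{\frac{92 - 14 - \left(-126\right) 76}{76}} = -3 - - 3 \sqrt{\frac{92 - 14 + 9576}{76}} = -3 - - 3 \sqrt{\frac{1}{76} \cdot 9654} = -3 - - 3 \sqrt{\frac{4827}{38}} = -3 - - 3 \frac{\sqrt{183426}}{38} = -3 - - \frac{3 \sqrt{183426}}{38} = -3 + \frac{3 \sqrt{183426}}{38}$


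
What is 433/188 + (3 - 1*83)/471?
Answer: 188903/88548 ≈ 2.1333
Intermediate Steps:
433/188 + (3 - 1*83)/471 = 433*(1/188) + (3 - 83)*(1/471) = 433/188 - 80*1/471 = 433/188 - 80/471 = 188903/88548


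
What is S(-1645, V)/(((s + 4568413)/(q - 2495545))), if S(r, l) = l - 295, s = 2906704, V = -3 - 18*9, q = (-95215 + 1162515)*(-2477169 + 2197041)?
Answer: 10579402351900/575009 ≈ 1.8399e+7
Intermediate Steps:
q = -298980614400 (q = 1067300*(-280128) = -298980614400)
V = -165 (V = -3 - 162 = -165)
S(r, l) = -295 + l
S(-1645, V)/(((s + 4568413)/(q - 2495545))) = (-295 - 165)/(((2906704 + 4568413)/(-298980614400 - 2495545))) = -460/(7475117/(-298983109945)) = -460/(7475117*(-1/298983109945)) = -460/(-575009/22998700765) = -460*(-22998700765/575009) = 10579402351900/575009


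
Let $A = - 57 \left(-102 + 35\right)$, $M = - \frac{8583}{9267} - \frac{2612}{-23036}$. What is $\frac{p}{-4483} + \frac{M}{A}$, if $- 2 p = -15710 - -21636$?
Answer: $\frac{67078782490847}{101522459230309} \approx 0.66073$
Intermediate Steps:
$M = - \frac{14459382}{17789551}$ ($M = \left(-8583\right) \frac{1}{9267} - - \frac{653}{5759} = - \frac{2861}{3089} + \frac{653}{5759} = - \frac{14459382}{17789551} \approx -0.8128$)
$p = -2963$ ($p = - \frac{-15710 - -21636}{2} = - \frac{-15710 + 21636}{2} = \left(- \frac{1}{2}\right) 5926 = -2963$)
$A = 3819$ ($A = \left(-57\right) \left(-67\right) = 3819$)
$\frac{p}{-4483} + \frac{M}{A} = - \frac{2963}{-4483} - \frac{14459382}{17789551 \cdot 3819} = \left(-2963\right) \left(- \frac{1}{4483}\right) - \frac{4819794}{22646098423} = \frac{2963}{4483} - \frac{4819794}{22646098423} = \frac{67078782490847}{101522459230309}$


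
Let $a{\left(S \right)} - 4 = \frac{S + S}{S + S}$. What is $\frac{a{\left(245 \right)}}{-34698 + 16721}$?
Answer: $- \frac{5}{17977} \approx -0.00027813$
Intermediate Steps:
$a{\left(S \right)} = 5$ ($a{\left(S \right)} = 4 + \frac{S + S}{S + S} = 4 + \frac{2 S}{2 S} = 4 + 2 S \frac{1}{2 S} = 4 + 1 = 5$)
$\frac{a{\left(245 \right)}}{-34698 + 16721} = \frac{5}{-34698 + 16721} = \frac{5}{-17977} = 5 \left(- \frac{1}{17977}\right) = - \frac{5}{17977}$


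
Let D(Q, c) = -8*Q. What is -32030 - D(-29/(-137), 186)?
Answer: -4387878/137 ≈ -32028.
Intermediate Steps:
-32030 - D(-29/(-137), 186) = -32030 - (-8)*(-29/(-137)) = -32030 - (-8)*(-29*(-1/137)) = -32030 - (-8)*29/137 = -32030 - 1*(-232/137) = -32030 + 232/137 = -4387878/137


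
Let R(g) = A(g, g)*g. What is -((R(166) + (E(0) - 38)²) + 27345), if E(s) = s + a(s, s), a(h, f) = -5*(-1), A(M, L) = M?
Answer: -55990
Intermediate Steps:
a(h, f) = 5
E(s) = 5 + s (E(s) = s + 5 = 5 + s)
R(g) = g² (R(g) = g*g = g²)
-((R(166) + (E(0) - 38)²) + 27345) = -((166² + ((5 + 0) - 38)²) + 27345) = -((27556 + (5 - 38)²) + 27345) = -((27556 + (-33)²) + 27345) = -((27556 + 1089) + 27345) = -(28645 + 27345) = -1*55990 = -55990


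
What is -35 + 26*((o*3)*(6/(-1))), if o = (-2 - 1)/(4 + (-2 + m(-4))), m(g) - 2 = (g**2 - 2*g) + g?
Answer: 47/2 ≈ 23.500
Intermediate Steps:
m(g) = 2 + g**2 - g (m(g) = 2 + ((g**2 - 2*g) + g) = 2 + (g**2 - g) = 2 + g**2 - g)
o = -1/8 (o = (-2 - 1)/(4 + (-2 + (2 + (-4)**2 - 1*(-4)))) = -3/(4 + (-2 + (2 + 16 + 4))) = -3/(4 + (-2 + 22)) = -3/(4 + 20) = -3/24 = -3*1/24 = -1/8 ≈ -0.12500)
-35 + 26*((o*3)*(6/(-1))) = -35 + 26*((-1/8*3)*(6/(-1))) = -35 + 26*(-9*(-1)/4) = -35 + 26*(-3/8*(-6)) = -35 + 26*(9/4) = -35 + 117/2 = 47/2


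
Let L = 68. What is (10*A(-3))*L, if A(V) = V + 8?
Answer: 3400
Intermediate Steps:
A(V) = 8 + V
(10*A(-3))*L = (10*(8 - 3))*68 = (10*5)*68 = 50*68 = 3400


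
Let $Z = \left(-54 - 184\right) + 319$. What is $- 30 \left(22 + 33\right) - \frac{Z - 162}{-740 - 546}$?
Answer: $- \frac{2121981}{1286} \approx -1650.1$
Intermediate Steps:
$Z = 81$ ($Z = -238 + 319 = 81$)
$- 30 \left(22 + 33\right) - \frac{Z - 162}{-740 - 546} = - 30 \left(22 + 33\right) - \frac{81 - 162}{-740 - 546} = \left(-30\right) 55 - - \frac{81}{-1286} = -1650 - \left(-81\right) \left(- \frac{1}{1286}\right) = -1650 - \frac{81}{1286} = - \frac{2121981}{1286}$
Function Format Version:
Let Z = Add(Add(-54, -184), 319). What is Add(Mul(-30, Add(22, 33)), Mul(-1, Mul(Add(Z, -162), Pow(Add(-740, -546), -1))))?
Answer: Rational(-2121981, 1286) ≈ -1650.1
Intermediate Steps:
Z = 81 (Z = Add(-238, 319) = 81)
Add(Mul(-30, Add(22, 33)), Mul(-1, Mul(Add(Z, -162), Pow(Add(-740, -546), -1)))) = Add(Mul(-30, Add(22, 33)), Mul(-1, Mul(Add(81, -162), Pow(Add(-740, -546), -1)))) = Add(Mul(-30, 55), Mul(-1, Mul(-81, Pow(-1286, -1)))) = Add(-1650, Mul(-1, Mul(-81, Rational(-1, 1286)))) = Add(-1650, Mul(-1, Rational(81, 1286))) = Add(-1650, Rational(-81, 1286)) = Rational(-2121981, 1286)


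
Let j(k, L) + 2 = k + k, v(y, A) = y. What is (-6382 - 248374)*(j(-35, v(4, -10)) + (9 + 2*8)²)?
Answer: -140880068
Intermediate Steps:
j(k, L) = -2 + 2*k (j(k, L) = -2 + (k + k) = -2 + 2*k)
(-6382 - 248374)*(j(-35, v(4, -10)) + (9 + 2*8)²) = (-6382 - 248374)*((-2 + 2*(-35)) + (9 + 2*8)²) = -254756*((-2 - 70) + (9 + 16)²) = -254756*(-72 + 25²) = -254756*(-72 + 625) = -254756*553 = -140880068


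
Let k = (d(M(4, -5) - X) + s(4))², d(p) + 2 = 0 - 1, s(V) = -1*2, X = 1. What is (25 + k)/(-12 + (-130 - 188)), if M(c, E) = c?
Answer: -5/33 ≈ -0.15152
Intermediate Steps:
s(V) = -2
d(p) = -3 (d(p) = -2 + (0 - 1) = -2 - 1 = -3)
k = 25 (k = (-3 - 2)² = (-5)² = 25)
(25 + k)/(-12 + (-130 - 188)) = (25 + 25)/(-12 + (-130 - 188)) = 50/(-12 - 318) = 50/(-330) = 50*(-1/330) = -5/33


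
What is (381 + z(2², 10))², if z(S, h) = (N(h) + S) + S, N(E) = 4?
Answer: 154449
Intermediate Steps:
z(S, h) = 4 + 2*S (z(S, h) = (4 + S) + S = 4 + 2*S)
(381 + z(2², 10))² = (381 + (4 + 2*2²))² = (381 + (4 + 2*4))² = (381 + (4 + 8))² = (381 + 12)² = 393² = 154449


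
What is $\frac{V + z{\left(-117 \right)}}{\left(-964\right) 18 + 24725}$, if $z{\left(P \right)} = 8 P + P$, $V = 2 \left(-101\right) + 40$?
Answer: $- \frac{1215}{7373} \approx -0.16479$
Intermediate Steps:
$V = -162$ ($V = -202 + 40 = -162$)
$z{\left(P \right)} = 9 P$
$\frac{V + z{\left(-117 \right)}}{\left(-964\right) 18 + 24725} = \frac{-162 + 9 \left(-117\right)}{\left(-964\right) 18 + 24725} = \frac{-162 - 1053}{-17352 + 24725} = - \frac{1215}{7373}$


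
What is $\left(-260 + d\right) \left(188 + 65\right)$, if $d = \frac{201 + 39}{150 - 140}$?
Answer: $-59708$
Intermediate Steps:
$d = 24$ ($d = \frac{240}{10} = 240 \cdot \frac{1}{10} = 24$)
$\left(-260 + d\right) \left(188 + 65\right) = \left(-260 + 24\right) \left(188 + 65\right) = \left(-236\right) 253 = -59708$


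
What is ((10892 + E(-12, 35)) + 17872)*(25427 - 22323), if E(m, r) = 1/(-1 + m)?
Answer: 1160681824/13 ≈ 8.9283e+7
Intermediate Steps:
((10892 + E(-12, 35)) + 17872)*(25427 - 22323) = ((10892 + 1/(-1 - 12)) + 17872)*(25427 - 22323) = ((10892 + 1/(-13)) + 17872)*3104 = ((10892 - 1/13) + 17872)*3104 = (141595/13 + 17872)*3104 = (373931/13)*3104 = 1160681824/13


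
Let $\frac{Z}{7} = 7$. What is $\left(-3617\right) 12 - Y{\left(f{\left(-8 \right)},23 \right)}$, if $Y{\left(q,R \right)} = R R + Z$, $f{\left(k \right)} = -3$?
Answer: $-43982$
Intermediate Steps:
$Z = 49$ ($Z = 7 \cdot 7 = 49$)
$Y{\left(q,R \right)} = 49 + R^{2}$ ($Y{\left(q,R \right)} = R R + 49 = R^{2} + 49 = 49 + R^{2}$)
$\left(-3617\right) 12 - Y{\left(f{\left(-8 \right)},23 \right)} = \left(-3617\right) 12 - \left(49 + 23^{2}\right) = -43404 - \left(49 + 529\right) = -43404 - 578 = -43982$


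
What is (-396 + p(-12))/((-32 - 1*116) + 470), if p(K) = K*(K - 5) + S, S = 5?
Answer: -187/322 ≈ -0.58075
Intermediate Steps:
p(K) = 5 + K*(-5 + K) (p(K) = K*(K - 5) + 5 = K*(-5 + K) + 5 = 5 + K*(-5 + K))
(-396 + p(-12))/((-32 - 1*116) + 470) = (-396 + (5 + (-12)² - 5*(-12)))/((-32 - 1*116) + 470) = (-396 + (5 + 144 + 60))/((-32 - 116) + 470) = (-396 + 209)/(-148 + 470) = -187/322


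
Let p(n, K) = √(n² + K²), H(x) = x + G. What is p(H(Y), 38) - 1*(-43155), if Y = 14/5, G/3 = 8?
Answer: 43155 + 2*√13514/5 ≈ 43202.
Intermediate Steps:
G = 24 (G = 3*8 = 24)
Y = 14/5 (Y = 14*(⅕) = 14/5 ≈ 2.8000)
H(x) = 24 + x (H(x) = x + 24 = 24 + x)
p(n, K) = √(K² + n²)
p(H(Y), 38) - 1*(-43155) = √(38² + (24 + 14/5)²) - 1*(-43155) = √(1444 + (134/5)²) + 43155 = √(1444 + 17956/25) + 43155 = √(54056/25) + 43155 = 2*√13514/5 + 43155 = 43155 + 2*√13514/5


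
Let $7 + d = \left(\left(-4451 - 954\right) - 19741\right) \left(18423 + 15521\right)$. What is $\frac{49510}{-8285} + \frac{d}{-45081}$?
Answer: $\frac{1413895619905}{74699217} \approx 18928.0$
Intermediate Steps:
$d = -853555831$ ($d = -7 + \left(\left(-4451 - 954\right) - 19741\right) \left(18423 + 15521\right) = -7 + \left(-5405 - 19741\right) 33944 = -7 - 853555824 = -853555831$)
$\frac{49510}{-8285} + \frac{d}{-45081} = \frac{49510}{-8285} - \frac{853555831}{-45081} = 49510 \left(- \frac{1}{8285}\right) - - \frac{853555831}{45081} = - \frac{9902}{1657} + \frac{853555831}{45081} = \frac{1413895619905}{74699217}$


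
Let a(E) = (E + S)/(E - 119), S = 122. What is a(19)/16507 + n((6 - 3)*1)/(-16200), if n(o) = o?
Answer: -24121/89137800 ≈ -0.00027060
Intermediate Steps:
a(E) = (122 + E)/(-119 + E) (a(E) = (E + 122)/(E - 119) = (122 + E)/(-119 + E))
a(19)/16507 + n((6 - 3)*1)/(-16200) = ((122 + 19)/(-119 + 19))/16507 + ((6 - 3)*1)/(-16200) = (141/(-100))*(1/16507) + (3*1)*(-1/16200) = -1/100*141*(1/16507) + 3*(-1/16200) = -141/100*1/16507 - 1/5400 = -141/1650700 - 1/5400 = -24121/89137800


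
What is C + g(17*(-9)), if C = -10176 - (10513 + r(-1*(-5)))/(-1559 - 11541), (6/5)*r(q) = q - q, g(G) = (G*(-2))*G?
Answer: -746610887/13100 ≈ -56993.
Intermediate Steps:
g(G) = -2*G² (g(G) = (-2*G)*G = -2*G²)
r(q) = 0 (r(q) = 5*(q - q)/6 = (⅚)*0 = 0)
C = -133295087/13100 (C = -10176 - (10513 + 0)/(-1559 - 11541) = -10176 - 10513/(-13100) = -10176 - 10513*(-1)/13100 = -10176 - 1*(-10513/13100) = -10176 + 10513/13100 = -133295087/13100 ≈ -10175.)
C + g(17*(-9)) = -133295087/13100 - 2*(17*(-9))² = -133295087/13100 - 2*(-153)² = -133295087/13100 - 2*23409 = -133295087/13100 - 46818 = -746610887/13100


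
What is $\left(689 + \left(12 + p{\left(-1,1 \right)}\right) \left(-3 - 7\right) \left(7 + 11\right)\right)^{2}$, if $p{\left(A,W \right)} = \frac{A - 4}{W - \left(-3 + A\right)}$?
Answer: $1666681$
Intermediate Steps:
$p{\left(A,W \right)} = \frac{-4 + A}{3 + W - A}$
$\left(689 + \left(12 + p{\left(-1,1 \right)}\right) \left(-3 - 7\right) \left(7 + 11\right)\right)^{2} = \left(689 + \left(12 + \frac{-4 - 1}{3 + 1 - -1}\right) \left(-3 - 7\right) \left(7 + 11\right)\right)^{2} = \left(689 + \left(12 + \frac{1}{3 + 1 + 1} \left(-5\right)\right) \left(\left(-10\right) 18\right)\right)^{2} = \left(689 + \left(12 + \frac{1}{5} \left(-5\right)\right) \left(-180\right)\right)^{2} = \left(689 + \left(12 - 1\right) \left(-180\right)\right)^{2} = \left(689 + 11 \left(-180\right)\right)^{2} = \left(689 - 1980\right)^{2} = \left(-1291\right)^{2} = 1666681$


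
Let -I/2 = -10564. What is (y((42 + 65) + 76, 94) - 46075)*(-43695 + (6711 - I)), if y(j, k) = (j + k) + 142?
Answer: 2653161472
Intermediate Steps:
I = 21128 (I = -2*(-10564) = 21128)
y(j, k) = 142 + j + k
(y((42 + 65) + 76, 94) - 46075)*(-43695 + (6711 - I)) = ((142 + ((42 + 65) + 76) + 94) - 46075)*(-43695 + (6711 - 1*21128)) = ((142 + (107 + 76) + 94) - 46075)*(-43695 + (6711 - 21128)) = ((142 + 183 + 94) - 46075)*(-43695 - 14417) = (419 - 46075)*(-58112) = -45656*(-58112) = 2653161472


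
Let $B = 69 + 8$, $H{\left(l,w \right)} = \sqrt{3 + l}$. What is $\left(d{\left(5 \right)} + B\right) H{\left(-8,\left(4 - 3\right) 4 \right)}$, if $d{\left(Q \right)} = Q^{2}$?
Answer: $102 i \sqrt{5} \approx 228.08 i$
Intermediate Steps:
$B = 77$
$\left(d{\left(5 \right)} + B\right) H{\left(-8,\left(4 - 3\right) 4 \right)} = \left(5^{2} + 77\right) \sqrt{3 - 8} = \left(25 + 77\right) \sqrt{-5} = 102 i \sqrt{5}$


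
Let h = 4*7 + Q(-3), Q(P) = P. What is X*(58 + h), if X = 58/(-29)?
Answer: -166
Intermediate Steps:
X = -2 (X = 58*(-1/29) = -2)
h = 25 (h = 4*7 - 3 = 28 - 3 = 25)
X*(58 + h) = -2*(58 + 25) = -2*83 = -166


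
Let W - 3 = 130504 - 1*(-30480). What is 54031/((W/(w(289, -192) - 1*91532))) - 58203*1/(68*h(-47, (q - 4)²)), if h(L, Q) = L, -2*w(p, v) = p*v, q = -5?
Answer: -297452381771/13905796 ≈ -21391.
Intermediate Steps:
w(p, v) = -p*v/2
W = 160987 (W = 3 + (130504 - 1*(-30480)) = 3 + (130504 + 30480) = 3 + 160984 = 160987)
54031/((W/(w(289, -192) - 1*91532))) - 58203*1/(68*h(-47, (q - 4)²)) = 54031/((160987/(-½*289*(-192) - 1*91532))) - 58203/(68*(-47)) = 54031/((160987/(27744 - 91532))) - 58203/(-3196) = 54031/((160987/(-63788))) - 58203*(-1/3196) = 54031/((160987*(-1/63788))) + 58203/3196 = 54031/(-4351/1724) + 58203/3196 = 54031*(-1724/4351) + 58203/3196 = -93149444/4351 + 58203/3196 = -297452381771/13905796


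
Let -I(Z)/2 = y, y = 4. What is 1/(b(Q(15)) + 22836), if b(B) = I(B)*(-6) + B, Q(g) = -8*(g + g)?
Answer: 1/22644 ≈ 4.4162e-5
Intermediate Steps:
I(Z) = -8 (I(Z) = -2*4 = -8)
Q(g) = -16*g
b(B) = 48 + B (b(B) = -8*(-6) + B = 48 + B)
1/(b(Q(15)) + 22836) = 1/((48 - 16*15) + 22836) = 1/((48 - 240) + 22836) = 1/(-192 + 22836) = 1/22644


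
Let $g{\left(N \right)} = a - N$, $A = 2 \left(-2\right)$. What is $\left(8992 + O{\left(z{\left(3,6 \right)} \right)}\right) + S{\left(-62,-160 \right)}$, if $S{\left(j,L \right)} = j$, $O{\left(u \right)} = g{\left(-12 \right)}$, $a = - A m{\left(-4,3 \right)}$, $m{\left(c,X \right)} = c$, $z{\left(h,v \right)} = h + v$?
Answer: $8926$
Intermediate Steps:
$A = -4$
$a = -16$ ($a = \left(-1\right) \left(-4\right) \left(-4\right) = 4 \left(-4\right) = -16$)
$g{\left(N \right)} = -16 - N$
$O{\left(u \right)} = -4$ ($O{\left(u \right)} = -16 - -12 = -16 + 12 = -4$)
$\left(8992 + O{\left(z{\left(3,6 \right)} \right)}\right) + S{\left(-62,-160 \right)} = \left(8992 - 4\right) - 62 = 8988 - 62 = 8926$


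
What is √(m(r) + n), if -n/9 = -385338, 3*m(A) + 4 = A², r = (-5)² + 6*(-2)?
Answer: √3468097 ≈ 1862.3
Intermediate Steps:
r = 13 (r = 25 - 12 = 13)
m(A) = -4/3 + A²/3
n = 3468042 (n = -9*(-385338) = 3468042)
√(m(r) + n) = √((-4/3 + (⅓)*13²) + 3468042) = √((-4/3 + (⅓)*169) + 3468042) = √((-4/3 + 169/3) + 3468042) = √(55 + 3468042) = √3468097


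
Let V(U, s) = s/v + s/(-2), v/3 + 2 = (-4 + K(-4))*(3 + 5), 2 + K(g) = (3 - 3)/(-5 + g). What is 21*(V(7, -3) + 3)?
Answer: 2373/25 ≈ 94.920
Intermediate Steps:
K(g) = -2 (K(g) = -2 + (3 - 3)/(-5 + g) = -2 + 0/(-5 + g) = -2 + 0 = -2)
v = -150 (v = -6 + 3*((-4 - 2)*(3 + 5)) = -6 + 3*(-6*8) = -6 + 3*(-48) = -6 - 144 = -150)
V(U, s) = -38*s/75 (V(U, s) = s/(-150) + s/(-2) = s*(-1/150) + s*(-½) = -s/150 - s/2 = -38*s/75)
21*(V(7, -3) + 3) = 21*(-38/75*(-3) + 3) = 21*(38/25 + 3) = 21*(113/25) = 2373/25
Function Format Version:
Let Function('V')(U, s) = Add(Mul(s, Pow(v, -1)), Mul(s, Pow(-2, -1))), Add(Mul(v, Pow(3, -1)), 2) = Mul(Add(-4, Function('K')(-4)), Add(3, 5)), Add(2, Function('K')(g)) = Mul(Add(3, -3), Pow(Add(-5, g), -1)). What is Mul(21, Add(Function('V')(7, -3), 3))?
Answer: Rational(2373, 25) ≈ 94.920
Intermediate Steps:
Function('K')(g) = -2 (Function('K')(g) = Add(-2, Mul(Add(3, -3), Pow(Add(-5, g), -1))) = Add(-2, Mul(0, Pow(Add(-5, g), -1))) = Add(-2, 0) = -2)
v = -150 (v = Add(-6, Mul(3, Mul(Add(-4, -2), Add(3, 5)))) = Add(-6, Mul(3, Mul(-6, 8))) = Add(-6, Mul(3, -48)) = Add(-6, -144) = -150)
Function('V')(U, s) = Mul(Rational(-38, 75), s) (Function('V')(U, s) = Add(Mul(s, Pow(-150, -1)), Mul(s, Pow(-2, -1))) = Add(Mul(s, Rational(-1, 150)), Mul(s, Rational(-1, 2))) = Add(Mul(Rational(-1, 150), s), Mul(Rational(-1, 2), s)) = Mul(Rational(-38, 75), s))
Mul(21, Add(Function('V')(7, -3), 3)) = Mul(21, Add(Mul(Rational(-38, 75), -3), 3)) = Mul(21, Add(Rational(38, 25), 3)) = Mul(21, Rational(113, 25)) = Rational(2373, 25)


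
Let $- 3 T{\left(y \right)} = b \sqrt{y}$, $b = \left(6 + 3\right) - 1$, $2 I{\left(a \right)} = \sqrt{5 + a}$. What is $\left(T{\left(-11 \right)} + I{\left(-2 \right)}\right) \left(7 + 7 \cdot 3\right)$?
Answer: $14 \sqrt{3} - \frac{224 i \sqrt{11}}{3} \approx 24.249 - 247.64 i$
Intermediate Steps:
$I{\left(a \right)} = \frac{\sqrt{5 + a}}{2}$
$b = 8$ ($b = 9 - 1 = 8$)
$T{\left(y \right)} = - \frac{8 \sqrt{y}}{3}$
$\left(T{\left(-11 \right)} + I{\left(-2 \right)}\right) \left(7 + 7 \cdot 3\right) = \left(- \frac{8 \sqrt{-11}}{3} + \frac{\sqrt{5 - 2}}{2}\right) \left(7 + 7 \cdot 3\right) = \left(- \frac{8 i \sqrt{11}}{3} + \frac{\sqrt{3}}{2}\right) \left(7 + 21\right) = \left(- \frac{8 i \sqrt{11}}{3} + \frac{\sqrt{3}}{2}\right) 28 = \left(\frac{\sqrt{3}}{2} - \frac{8 i \sqrt{11}}{3}\right) 28 = 14 \sqrt{3} - \frac{224 i \sqrt{11}}{3}$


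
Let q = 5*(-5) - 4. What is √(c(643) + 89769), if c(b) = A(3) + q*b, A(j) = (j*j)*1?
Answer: √71131 ≈ 266.70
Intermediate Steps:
A(j) = j² (A(j) = j²*1 = j²)
q = -29 (q = -25 - 4 = -29)
c(b) = 9 - 29*b (c(b) = 3² - 29*b = 9 - 29*b)
√(c(643) + 89769) = √((9 - 29*643) + 89769) = √((9 - 18647) + 89769) = √(-18638 + 89769) = √71131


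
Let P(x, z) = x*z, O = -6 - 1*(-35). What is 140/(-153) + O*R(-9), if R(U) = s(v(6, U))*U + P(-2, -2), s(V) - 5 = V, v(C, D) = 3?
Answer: -301856/153 ≈ -1972.9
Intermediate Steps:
s(V) = 5 + V
O = 29 (O = -6 + 35 = 29)
R(U) = 4 + 8*U (R(U) = (5 + 3)*U - 2*(-2) = 8*U + 4 = 4 + 8*U)
140/(-153) + O*R(-9) = 140/(-153) + 29*(4 + 8*(-9)) = 140*(-1/153) + 29*(4 - 72) = -140/153 + 29*(-68) = -140/153 - 1972 = -301856/153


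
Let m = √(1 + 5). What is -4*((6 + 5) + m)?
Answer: -44 - 4*√6 ≈ -53.798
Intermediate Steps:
m = √6 ≈ 2.4495
-4*((6 + 5) + m) = -4*((6 + 5) + √6) = -4*(11 + √6) = -44 - 4*√6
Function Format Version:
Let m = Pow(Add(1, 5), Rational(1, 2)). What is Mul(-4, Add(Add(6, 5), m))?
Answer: Add(-44, Mul(-4, Pow(6, Rational(1, 2)))) ≈ -53.798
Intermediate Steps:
m = Pow(6, Rational(1, 2)) ≈ 2.4495
Mul(-4, Add(Add(6, 5), m)) = Mul(-4, Add(Add(6, 5), Pow(6, Rational(1, 2)))) = Mul(-4, Add(11, Pow(6, Rational(1, 2)))) = Add(-44, Mul(-4, Pow(6, Rational(1, 2))))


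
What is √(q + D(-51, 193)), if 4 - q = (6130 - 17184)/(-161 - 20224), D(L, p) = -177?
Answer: I*√8012797635/6795 ≈ 13.174*I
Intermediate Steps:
q = 70486/20385 (q = 4 - (6130 - 17184)/(-161 - 20224) = 4 - (-11054)/(-20385) = 4 - (-11054)*(-1)/20385 = 4 - 1*11054/20385 = 4 - 11054/20385 = 70486/20385 ≈ 3.4577)
√(q + D(-51, 193)) = √(70486/20385 - 177) = √(-3537659/20385) = I*√8012797635/6795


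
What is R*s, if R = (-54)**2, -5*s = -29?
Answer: 84564/5 ≈ 16913.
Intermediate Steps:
s = 29/5 (s = -1/5*(-29) = 29/5 ≈ 5.8000)
R = 2916
R*s = 2916*(29/5) = 84564/5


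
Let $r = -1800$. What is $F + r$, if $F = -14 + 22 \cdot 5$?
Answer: $-1704$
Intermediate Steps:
$F = 96$ ($F = -14 + 110 = 96$)
$F + r = 96 - 1800 = -1704$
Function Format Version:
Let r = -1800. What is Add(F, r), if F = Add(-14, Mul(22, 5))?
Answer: -1704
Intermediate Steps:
F = 96 (F = Add(-14, 110) = 96)
Add(F, r) = Add(96, -1800) = -1704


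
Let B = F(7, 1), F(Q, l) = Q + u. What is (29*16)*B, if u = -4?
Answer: 1392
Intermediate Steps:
F(Q, l) = -4 + Q (F(Q, l) = Q - 4 = -4 + Q)
B = 3 (B = -4 + 7 = 3)
(29*16)*B = (29*16)*3 = 464*3 = 1392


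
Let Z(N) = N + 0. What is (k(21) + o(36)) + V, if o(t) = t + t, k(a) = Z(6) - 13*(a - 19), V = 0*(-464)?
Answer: 52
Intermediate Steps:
Z(N) = N
V = 0
k(a) = 253 - 13*a (k(a) = 6 - 13*(a - 19) = 6 - 13*(-19 + a) = 6 + (247 - 13*a) = 253 - 13*a)
o(t) = 2*t
(k(21) + o(36)) + V = ((253 - 13*21) + 2*36) + 0 = ((253 - 273) + 72) + 0 = (-20 + 72) + 0 = 52 + 0 = 52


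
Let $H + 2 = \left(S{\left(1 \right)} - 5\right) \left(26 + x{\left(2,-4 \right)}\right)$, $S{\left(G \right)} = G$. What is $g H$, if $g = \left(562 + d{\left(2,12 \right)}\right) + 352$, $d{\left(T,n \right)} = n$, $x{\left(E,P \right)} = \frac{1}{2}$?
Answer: $-100008$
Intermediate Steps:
$x{\left(E,P \right)} = \frac{1}{2}$
$H = -108$ ($H = -2 + \left(1 - 5\right) \left(26 + \frac{1}{2}\right) = -2 - 106 = -108$)
$g = 926$ ($g = \left(562 + 12\right) + 352 = 574 + 352 = 926$)
$g H = 926 \left(-108\right) = -100008$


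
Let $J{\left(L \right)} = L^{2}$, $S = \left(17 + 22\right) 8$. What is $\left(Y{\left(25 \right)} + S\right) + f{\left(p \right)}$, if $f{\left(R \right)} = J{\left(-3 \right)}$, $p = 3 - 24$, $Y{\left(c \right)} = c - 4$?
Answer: $342$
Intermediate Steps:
$S = 312$ ($S = 39 \cdot 8 = 312$)
$Y{\left(c \right)} = -4 + c$ ($Y{\left(c \right)} = c - 4 = -4 + c$)
$p = -21$ ($p = 3 - 24 = -21$)
$f{\left(R \right)} = 9$ ($f{\left(R \right)} = \left(-3\right)^{2} = 9$)
$\left(Y{\left(25 \right)} + S\right) + f{\left(p \right)} = \left(\left(-4 + 25\right) + 312\right) + 9 = \left(21 + 312\right) + 9 = 333 + 9 = 342$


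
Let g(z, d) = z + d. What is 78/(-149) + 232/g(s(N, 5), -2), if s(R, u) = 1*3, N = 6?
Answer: 34490/149 ≈ 231.48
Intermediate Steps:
s(R, u) = 3
g(z, d) = d + z
78/(-149) + 232/g(s(N, 5), -2) = 78/(-149) + 232/(-2 + 3) = 78*(-1/149) + 232/1 = -78/149 + 232*1 = -78/149 + 232 = 34490/149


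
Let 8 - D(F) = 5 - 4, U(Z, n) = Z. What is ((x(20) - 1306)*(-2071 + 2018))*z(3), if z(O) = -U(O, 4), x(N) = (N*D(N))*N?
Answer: 237546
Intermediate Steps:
D(F) = 7 (D(F) = 8 - (5 - 4) = 8 - 1*1 = 8 - 1 = 7)
x(N) = 7*N² (x(N) = (N*7)*N = (7*N)*N = 7*N²)
z(O) = -O
((x(20) - 1306)*(-2071 + 2018))*z(3) = ((7*20² - 1306)*(-2071 + 2018))*(-1*3) = ((7*400 - 1306)*(-53))*(-3) = ((2800 - 1306)*(-53))*(-3) = (1494*(-53))*(-3) = -79182*(-3) = 237546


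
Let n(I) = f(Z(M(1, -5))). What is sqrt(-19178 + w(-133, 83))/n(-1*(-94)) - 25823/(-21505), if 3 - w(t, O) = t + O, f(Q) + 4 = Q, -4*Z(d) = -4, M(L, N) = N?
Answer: 1519/1265 - 5*I*sqrt(85) ≈ 1.2008 - 46.098*I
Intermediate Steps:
Z(d) = 1 (Z(d) = -1/4*(-4) = 1)
f(Q) = -4 + Q
n(I) = -3 (n(I) = -4 + 1 = -3)
w(t, O) = 3 - O - t (w(t, O) = 3 - (t + O) = 3 - (O + t) = 3 + (-O - t) = 3 - O - t)
sqrt(-19178 + w(-133, 83))/n(-1*(-94)) - 25823/(-21505) = sqrt(-19178 + (3 - 1*83 - 1*(-133)))/(-3) - 25823/(-21505) = sqrt(-19178 + (3 - 83 + 133))*(-1/3) - 25823*(-1/21505) = sqrt(-19178 + 53)*(-1/3) + 1519/1265 = sqrt(-19125)*(-1/3) + 1519/1265 = (15*I*sqrt(85))*(-1/3) + 1519/1265 = -5*I*sqrt(85) + 1519/1265 = 1519/1265 - 5*I*sqrt(85)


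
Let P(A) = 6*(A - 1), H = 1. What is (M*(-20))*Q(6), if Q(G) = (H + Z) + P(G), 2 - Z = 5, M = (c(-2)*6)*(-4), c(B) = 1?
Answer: 13440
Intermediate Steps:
P(A) = -6 + 6*A (P(A) = 6*(-1 + A) = -6 + 6*A)
M = -24 (M = (1*6)*(-4) = 6*(-4) = -24)
Z = -3 (Z = 2 - 1*5 = 2 - 5 = -3)
Q(G) = -8 + 6*G (Q(G) = (1 - 3) + (-6 + 6*G) = -2 + (-6 + 6*G) = -8 + 6*G)
(M*(-20))*Q(6) = (-24*(-20))*(-8 + 6*6) = 480*(-8 + 36) = 480*28 = 13440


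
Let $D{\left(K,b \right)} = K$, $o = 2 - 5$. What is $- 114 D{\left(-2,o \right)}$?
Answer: $228$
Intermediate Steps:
$o = -3$
$- 114 D{\left(-2,o \right)} = \left(-114\right) \left(-2\right) = 228$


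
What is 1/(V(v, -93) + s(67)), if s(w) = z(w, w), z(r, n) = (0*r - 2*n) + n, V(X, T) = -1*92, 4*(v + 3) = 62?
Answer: -1/159 ≈ -0.0062893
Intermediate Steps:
v = 25/2 (v = -3 + (¼)*62 = -3 + 31/2 = 25/2 ≈ 12.500)
V(X, T) = -92
z(r, n) = -n (z(r, n) = (0 - 2*n) + n = -2*n + n = -n)
s(w) = -w
1/(V(v, -93) + s(67)) = 1/(-92 - 1*67) = 1/(-92 - 67) = 1/(-159) = -1/159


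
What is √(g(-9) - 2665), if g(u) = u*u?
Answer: 2*I*√646 ≈ 50.833*I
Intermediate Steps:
g(u) = u²
√(g(-9) - 2665) = √((-9)² - 2665) = √(81 - 2665) = √(-2584) = 2*I*√646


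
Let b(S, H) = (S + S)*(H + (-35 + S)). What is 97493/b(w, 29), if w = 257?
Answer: 97493/129014 ≈ 0.75568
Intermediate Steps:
b(S, H) = 2*S*(-35 + H + S) (b(S, H) = (2*S)*(-35 + H + S) = 2*S*(-35 + H + S))
97493/b(w, 29) = 97493/((2*257*(-35 + 29 + 257))) = 97493/((2*257*251)) = 97493/129014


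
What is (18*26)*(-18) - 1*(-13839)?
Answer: 5415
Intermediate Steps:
(18*26)*(-18) - 1*(-13839) = 468*(-18) + 13839 = -8424 + 13839 = 5415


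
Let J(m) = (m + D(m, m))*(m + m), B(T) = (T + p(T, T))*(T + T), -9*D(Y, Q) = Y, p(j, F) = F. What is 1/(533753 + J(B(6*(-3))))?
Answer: 1/3519737 ≈ 2.8411e-7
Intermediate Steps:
D(Y, Q) = -Y/9
B(T) = 4*T² (B(T) = (T + T)*(T + T) = (2*T)*(2*T) = 4*T²)
J(m) = 16*m²/9 (J(m) = (m - m/9)*(m + m) = (8*m/9)*(2*m) = 16*m²/9)
1/(533753 + J(B(6*(-3)))) = 1/(533753 + 16*(4*(6*(-3))²)²/9) = 1/(533753 + 16*(4*(-18)²)²/9) = 1/(533753 + 16*(4*324)²/9) = 1/(533753 + (16/9)*1296²) = 1/(533753 + (16/9)*1679616) = 1/(533753 + 2985984) = 1/3519737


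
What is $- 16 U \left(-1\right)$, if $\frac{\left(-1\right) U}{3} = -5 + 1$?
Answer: $192$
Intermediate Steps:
$U = 12$ ($U = - 3 \left(-5 + 1\right) = \left(-3\right) \left(-4\right) = 12$)
$- 16 U \left(-1\right) = \left(-16\right) 12 \left(-1\right) = \left(-192\right) \left(-1\right) = 192$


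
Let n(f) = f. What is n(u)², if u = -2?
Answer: 4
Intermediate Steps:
n(u)² = (-2)² = 4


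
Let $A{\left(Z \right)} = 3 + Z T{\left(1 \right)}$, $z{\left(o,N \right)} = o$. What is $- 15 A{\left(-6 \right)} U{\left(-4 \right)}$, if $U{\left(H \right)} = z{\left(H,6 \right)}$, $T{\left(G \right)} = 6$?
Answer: $-1980$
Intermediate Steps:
$A{\left(Z \right)} = 3 + 6 Z$ ($A{\left(Z \right)} = 3 + Z 6 = 3 + 6 Z$)
$U{\left(H \right)} = H$
$- 15 A{\left(-6 \right)} U{\left(-4 \right)} = - 15 \left(3 + 6 \left(-6\right)\right) \left(-4\right) = - 15 \left(3 - 36\right) \left(-4\right) = \left(-15\right) \left(-33\right) \left(-4\right) = 495 \left(-4\right) = -1980$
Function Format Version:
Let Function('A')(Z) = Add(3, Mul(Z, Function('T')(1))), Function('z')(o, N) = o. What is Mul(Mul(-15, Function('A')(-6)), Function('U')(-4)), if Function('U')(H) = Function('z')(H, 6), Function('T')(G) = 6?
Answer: -1980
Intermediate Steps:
Function('A')(Z) = Add(3, Mul(6, Z)) (Function('A')(Z) = Add(3, Mul(Z, 6)) = Add(3, Mul(6, Z)))
Function('U')(H) = H
Mul(Mul(-15, Function('A')(-6)), Function('U')(-4)) = Mul(Mul(-15, Add(3, Mul(6, -6))), -4) = Mul(Mul(-15, Add(3, -36)), -4) = Mul(Mul(-15, -33), -4) = Mul(495, -4) = -1980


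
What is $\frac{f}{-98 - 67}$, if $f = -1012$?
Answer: $\frac{92}{15} \approx 6.1333$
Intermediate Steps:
$\frac{f}{-98 - 67} = \frac{1}{-98 - 67} \left(-1012\right) = \frac{1}{-165} \left(-1012\right) = \left(- \frac{1}{165}\right) \left(-1012\right) = \frac{92}{15}$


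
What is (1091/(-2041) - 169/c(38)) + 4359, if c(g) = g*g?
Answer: 12844941903/2947204 ≈ 4358.4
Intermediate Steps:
c(g) = g²
(1091/(-2041) - 169/c(38)) + 4359 = (1091/(-2041) - 169/(38²)) + 4359 = (1091*(-1/2041) - 169/1444) + 4359 = (-1091/2041 - 169*1/1444) + 4359 = (-1091/2041 - 169/1444) + 4359 = -1920333/2947204 + 4359 = 12844941903/2947204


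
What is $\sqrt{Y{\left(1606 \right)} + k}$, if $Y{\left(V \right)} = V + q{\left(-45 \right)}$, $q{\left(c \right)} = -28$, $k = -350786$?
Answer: $2 i \sqrt{87302} \approx 590.94 i$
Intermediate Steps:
$Y{\left(V \right)} = -28 + V$ ($Y{\left(V \right)} = V - 28 = -28 + V$)
$\sqrt{Y{\left(1606 \right)} + k} = \sqrt{\left(-28 + 1606\right) - 350786} = \sqrt{1578 - 350786} = \sqrt{-349208} = 2 i \sqrt{87302}$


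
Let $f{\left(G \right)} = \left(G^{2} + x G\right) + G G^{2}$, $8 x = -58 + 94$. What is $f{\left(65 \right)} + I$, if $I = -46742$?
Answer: $\frac{464801}{2} \approx 2.324 \cdot 10^{5}$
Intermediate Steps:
$x = \frac{9}{2}$ ($x = \frac{-58 + 94}{8} = \frac{1}{8} \cdot 36 = \frac{9}{2} \approx 4.5$)
$f{\left(G \right)} = G^{2} + G^{3} + \frac{9 G}{2}$ ($f{\left(G \right)} = \left(G^{2} + \frac{9 G}{2}\right) + G G^{2} = \left(G^{2} + \frac{9 G}{2}\right) + G^{3} = G^{2} + G^{3} + \frac{9 G}{2}$)
$f{\left(65 \right)} + I = 65 \left(\frac{9}{2} + 65 + 65^{2}\right) - 46742 = 65 \left(\frac{9}{2} + 65 + 4225\right) - 46742 = 65 \cdot \frac{8589}{2} - 46742 = \frac{558285}{2} - 46742 = \frac{464801}{2}$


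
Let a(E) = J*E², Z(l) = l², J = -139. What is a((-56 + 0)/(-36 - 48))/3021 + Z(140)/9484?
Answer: 131907824/64465119 ≈ 2.0462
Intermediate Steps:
a(E) = -139*E²
a((-56 + 0)/(-36 - 48))/3021 + Z(140)/9484 = -139*(-56 + 0)²/(-36 - 48)²/3021 + 140²/9484 = -139*(-56/(-84))²*(1/3021) + 19600*(1/9484) = -139*(-56*(-1/84))²*(1/3021) + 4900/2371 = -139*(⅔)²*(1/3021) + 4900/2371 = -139*4/9*(1/3021) + 4900/2371 = -556/9*1/3021 + 4900/2371 = -556/27189 + 4900/2371 = 131907824/64465119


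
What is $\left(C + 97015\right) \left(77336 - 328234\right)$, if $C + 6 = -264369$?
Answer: $41990289280$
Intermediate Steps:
$C = -264375$ ($C = -6 - 264369 = -264375$)
$\left(C + 97015\right) \left(77336 - 328234\right) = \left(-264375 + 97015\right) \left(77336 - 328234\right) = \left(-167360\right) \left(-250898\right) = 41990289280$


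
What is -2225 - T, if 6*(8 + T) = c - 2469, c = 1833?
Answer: -2111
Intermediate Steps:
T = -114 (T = -8 + (1833 - 2469)/6 = -8 + (⅙)*(-636) = -8 - 106 = -114)
-2225 - T = -2225 - 1*(-114) = -2225 + 114 = -2111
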